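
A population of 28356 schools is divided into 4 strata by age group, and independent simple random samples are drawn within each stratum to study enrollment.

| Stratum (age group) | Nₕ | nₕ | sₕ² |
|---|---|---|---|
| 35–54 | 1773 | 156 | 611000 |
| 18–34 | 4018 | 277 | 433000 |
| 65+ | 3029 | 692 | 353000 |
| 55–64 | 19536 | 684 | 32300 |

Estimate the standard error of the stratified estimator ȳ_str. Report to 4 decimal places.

Var(ȳ_str) = Σₕ Wₕ²(1 − fₕ)sₕ²/nₕ with Wₕ = Nₕ/N, N = 28356.
35–54: Wₕ = 0.06252645; term = 0.06252645²·(1 − 0.08798646)·611000/156 = 13.965144.
18–34: Wₕ = 0.14169841; term = 0.14169841²·(1 − 0.06893977)·433000/277 = 29.222397.
65+: Wₕ = 0.10682043; term = 0.10682043²·(1 − 0.22845824)·353000/692 = 4.4909339.
55–64: Wₕ = 0.68895472; term = 0.68895472²·(1 − 0.03501229)·32300/684 = 21.629654.
Sum = 69.308129.
SE = √(69.308129) = 8.3252.

8.3252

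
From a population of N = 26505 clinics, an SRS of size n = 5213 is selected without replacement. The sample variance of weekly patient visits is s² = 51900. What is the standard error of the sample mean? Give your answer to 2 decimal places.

Under SRS without replacement, Var(ȳ) = (1 − f)·s²/n with f = n/N = 5213/26505 = 0.19667987.
Var(ȳ) = (1 − 0.19667987)·51900/5213 = 0.80332013·9.9558795 = 7.9977584.
SE(ȳ) = √(7.9977584) = 2.83.

2.83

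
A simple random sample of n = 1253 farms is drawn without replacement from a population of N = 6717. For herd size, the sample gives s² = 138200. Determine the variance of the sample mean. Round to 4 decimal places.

Under SRS without replacement, Var(ȳ) = (1 − f)·s²/n with f = n/N = 1253/6717 = 0.18654161.
Var(ȳ) = (1 − 0.18654161)·138200/1253 = 0.81345839·110.29529 = 89.72063.

89.7206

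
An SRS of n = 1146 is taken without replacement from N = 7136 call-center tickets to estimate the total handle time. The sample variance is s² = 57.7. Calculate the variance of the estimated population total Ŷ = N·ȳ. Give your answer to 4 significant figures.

2.152 × 10^6

Var(Ŷ) = N²·Var(ȳ) = N²·(1 − n/N)·s²/n.
f = 1146/7136 = 0.16059417; Var(ȳ) = 0.83940583·57.7/1146 = 0.042263278.
Var(Ŷ) = 7136² · 0.042263278 = 2.1521516 × 10^6.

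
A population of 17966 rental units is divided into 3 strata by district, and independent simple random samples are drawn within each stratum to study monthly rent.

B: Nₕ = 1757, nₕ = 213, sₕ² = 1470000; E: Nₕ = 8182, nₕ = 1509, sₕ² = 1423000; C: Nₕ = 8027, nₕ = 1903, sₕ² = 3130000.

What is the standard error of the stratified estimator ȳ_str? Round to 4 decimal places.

Var(ȳ_str) = Σₕ Wₕ²(1 − fₕ)sₕ²/nₕ with Wₕ = Nₕ/N, N = 17966.
B: Wₕ = 0.09779584; term = 0.09779584²·(1 − 0.12122937)·1470000/213 = 58.003473.
E: Wₕ = 0.45541579; term = 0.45541579²·(1 − 0.18442923)·1423000/1509 = 159.51204.
C: Wₕ = 0.44678838; term = 0.44678838²·(1 − 0.23707487)·3130000/1903 = 250.49047.
Sum = 468.00598.
SE = √(468.00598) = 21.6334.

21.6334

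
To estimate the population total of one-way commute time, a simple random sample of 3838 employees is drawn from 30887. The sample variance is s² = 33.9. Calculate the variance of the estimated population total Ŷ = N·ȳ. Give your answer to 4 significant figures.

7.379 × 10^6

Var(Ŷ) = N²·Var(ȳ) = N²·(1 − n/N)·s²/n.
f = 3838/30887 = 0.12425940; Var(ȳ) = 0.87574060·33.9/3838 = 0.0077351762.
Var(Ŷ) = 30887² · 0.0077351762 = 7.3794105 × 10^6.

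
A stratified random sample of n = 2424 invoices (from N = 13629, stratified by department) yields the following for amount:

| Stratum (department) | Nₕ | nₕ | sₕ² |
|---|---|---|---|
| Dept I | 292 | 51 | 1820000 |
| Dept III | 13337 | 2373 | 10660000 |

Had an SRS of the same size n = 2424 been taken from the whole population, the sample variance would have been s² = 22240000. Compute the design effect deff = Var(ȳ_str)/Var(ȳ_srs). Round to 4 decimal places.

Var(ȳ_str) = Σ Wₕ²(1−fₕ)sₕ²/nₕ with Wₕ = Nₕ/13629:
  Dept I: (292/13629)²·(1−51/292)·1820000/51 = 13.519889
  Dept III: (13337/13629)²·(1−2373/13337)·10660000/2373 = 3536.3778
  → Var(ȳ_str) = 3549.8977.
Var(ȳ_srs) = (1 − 2424/13629)·22240000/2424 = 7543.103.
deff = 3549.8977 / 7543.103 = 0.4706.

0.4706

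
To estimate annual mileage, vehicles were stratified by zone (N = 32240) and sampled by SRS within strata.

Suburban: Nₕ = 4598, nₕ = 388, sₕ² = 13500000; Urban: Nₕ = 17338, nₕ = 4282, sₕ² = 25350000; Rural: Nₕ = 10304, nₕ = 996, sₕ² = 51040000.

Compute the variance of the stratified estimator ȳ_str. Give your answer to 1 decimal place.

6665.8

Var(ȳ_str) = Σₕ Wₕ²(1 − fₕ)sₕ²/nₕ with Wₕ = Nₕ/N, N = 32240.
Suburban: Wₕ = 0.14261787; term = 0.14261787²·(1 − 0.08438452)·13500000/388 = 647.98215.
Urban: Wₕ = 0.53777916; term = 0.53777916²·(1 − 0.24697197)·25350000/4282 = 1289.2893.
Rural: Wₕ = 0.31960298; term = 0.31960298²·(1 − 0.09666149)·51040000/996 = 4728.501.
Sum = 6665.7725.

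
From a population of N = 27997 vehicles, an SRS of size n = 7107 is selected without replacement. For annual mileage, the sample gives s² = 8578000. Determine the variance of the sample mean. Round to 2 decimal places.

900.59

Under SRS without replacement, Var(ȳ) = (1 − f)·s²/n with f = n/N = 7107/27997 = 0.25384863.
Var(ȳ) = (1 − 0.25384863)·8578000/7107 = 0.74615137·1206.979 = 900.58906.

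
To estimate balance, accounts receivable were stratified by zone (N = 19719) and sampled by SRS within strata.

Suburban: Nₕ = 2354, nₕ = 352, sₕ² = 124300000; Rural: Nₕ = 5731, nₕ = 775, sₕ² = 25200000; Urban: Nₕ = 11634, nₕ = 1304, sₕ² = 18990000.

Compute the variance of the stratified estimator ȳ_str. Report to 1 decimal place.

Var(ȳ_str) = Σₕ Wₕ²(1 − fₕ)sₕ²/nₕ with Wₕ = Nₕ/N, N = 19719.
Suburban: Wₕ = 0.11937725; term = 0.11937725²·(1 − 0.14953271)·124300000/352 = 4279.8566.
Rural: Wₕ = 0.29063340; term = 0.29063340²·(1 − 0.13522945)·25200000/775 = 2375.1485.
Urban: Wₕ = 0.58998935; term = 0.58998935²·(1 − 0.11208527)·18990000/1304 = 4500.9789.
Sum = 11155.984.

11156.0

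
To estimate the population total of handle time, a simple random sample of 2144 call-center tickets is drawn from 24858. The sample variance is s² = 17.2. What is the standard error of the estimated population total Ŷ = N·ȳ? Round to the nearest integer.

2128

Var(Ŷ) = N²·Var(ȳ) = N²·(1 − n/N)·s²/n.
f = 2144/24858 = 0.08624990; Var(ȳ) = 0.91375010·17.2/2144 = 0.0073304579.
Var(Ŷ) = 24858² · 0.0073304579 = 4.5296377 × 10^6.
SE(Ŷ) = √(4.5296377 × 10^6) = 2128.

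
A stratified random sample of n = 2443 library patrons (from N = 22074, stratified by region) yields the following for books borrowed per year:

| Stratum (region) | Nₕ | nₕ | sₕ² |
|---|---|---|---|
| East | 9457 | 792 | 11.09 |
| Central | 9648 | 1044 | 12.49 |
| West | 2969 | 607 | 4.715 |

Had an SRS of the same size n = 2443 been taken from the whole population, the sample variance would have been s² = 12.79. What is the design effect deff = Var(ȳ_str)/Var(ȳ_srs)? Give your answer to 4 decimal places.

Var(ȳ_str) = Σ Wₕ²(1−fₕ)sₕ²/nₕ with Wₕ = Nₕ/22074:
  East: (9457/22074)²·(1−792/9457)·11.09/792 = 0.0023548662
  Central: (9648/22074)²·(1−1044/9648)·12.49/1044 = 0.0020381566
  West: (2969/22074)²·(1−607/2969)·4.715/607 = 1.1179465 × 10^-4
  → Var(ȳ_str) = 0.0045048175.
Var(ȳ_srs) = (1 − 2443/22074)·12.79/2443 = 0.0046559517.
deff = 0.0045048175 / 0.0046559517 = 0.9675.

0.9675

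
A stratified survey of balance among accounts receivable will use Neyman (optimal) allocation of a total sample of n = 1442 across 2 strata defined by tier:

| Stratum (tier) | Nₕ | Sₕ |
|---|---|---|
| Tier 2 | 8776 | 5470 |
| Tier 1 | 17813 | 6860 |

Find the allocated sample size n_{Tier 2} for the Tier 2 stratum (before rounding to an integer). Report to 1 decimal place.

406.7

Neyman allocation: nₕ = n·NₕSₕ / Σⱼ NⱼSⱼ.
Σ NⱼSⱼ = 8776·5470 + 17813·6860 = 1.702019 × 10^8.
n_{Tier 2} = 1442·8776·5470 / (1.702019 × 10^8) = 406.7.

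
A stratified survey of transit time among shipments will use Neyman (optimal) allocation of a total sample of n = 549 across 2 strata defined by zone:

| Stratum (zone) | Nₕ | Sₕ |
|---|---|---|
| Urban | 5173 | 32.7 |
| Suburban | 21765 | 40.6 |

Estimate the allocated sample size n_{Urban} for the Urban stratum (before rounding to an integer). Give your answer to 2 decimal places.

Neyman allocation: nₕ = n·NₕSₕ / Σⱼ NⱼSⱼ.
Σ NⱼSⱼ = 5173·32.7 + 21765·40.6 = 1.0528161 × 10^6.
n_{Urban} = 549·5173·32.7 / (1.0528161 × 10^6) = 88.21.

88.21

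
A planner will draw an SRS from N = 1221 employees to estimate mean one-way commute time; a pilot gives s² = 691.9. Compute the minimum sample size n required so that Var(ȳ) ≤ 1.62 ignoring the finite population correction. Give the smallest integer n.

428

Without fpc, n₀ = s²/D = 691.9/1.62 = 427.0988.
Rounding up, n = 428.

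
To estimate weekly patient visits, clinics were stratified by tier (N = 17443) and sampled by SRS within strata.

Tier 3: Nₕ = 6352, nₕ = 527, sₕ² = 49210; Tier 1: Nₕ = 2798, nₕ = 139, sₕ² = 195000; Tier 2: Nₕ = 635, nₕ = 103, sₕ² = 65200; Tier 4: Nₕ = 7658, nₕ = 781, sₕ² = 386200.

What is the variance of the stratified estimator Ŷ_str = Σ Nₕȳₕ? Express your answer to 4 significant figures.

4.015 × 10^10

Var(Ŷ_str) = Σₕ Nₕ²(1 − fₕ)sₕ²/nₕ.
Tier 3: 6352²·(1 − 527/6352)·49210/527 = 3.4550089 × 10^9.
Tier 1: 2798²·(1 − 139/2798)·195000/139 = 1.0437245 × 10^10.
Tier 2: 635²·(1 − 103/635)·65200/103 = 2.1384334 × 10^8.
Tier 4: 7658²·(1 − 781/7658)·386200/781 = 2.6042077 × 10^10.
Sum = 4.0148174 × 10^10.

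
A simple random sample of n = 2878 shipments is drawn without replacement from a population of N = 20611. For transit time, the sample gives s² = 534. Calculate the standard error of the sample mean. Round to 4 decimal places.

0.3995

Under SRS without replacement, Var(ȳ) = (1 − f)·s²/n with f = n/N = 2878/20611 = 0.13963418.
Var(ȳ) = (1 − 0.13963418)·534/2878 = 0.86036582·0.18554552 = 0.15963702.
SE(ȳ) = √(0.15963702) = 0.3995.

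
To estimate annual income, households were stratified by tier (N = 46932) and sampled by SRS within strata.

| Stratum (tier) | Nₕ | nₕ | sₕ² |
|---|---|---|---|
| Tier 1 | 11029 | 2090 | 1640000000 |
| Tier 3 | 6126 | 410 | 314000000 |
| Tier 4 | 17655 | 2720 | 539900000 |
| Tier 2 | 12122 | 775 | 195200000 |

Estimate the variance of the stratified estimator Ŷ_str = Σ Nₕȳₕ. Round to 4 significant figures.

1.912 × 10^14

Var(Ŷ_str) = Σₕ Nₕ²(1 − fₕ)sₕ²/nₕ.
Tier 1: 11029²·(1 − 2090/11029)·1640000000/2090 = 7.73611 × 10^13.
Tier 3: 6126²·(1 − 410/6126)·314000000/410 = 2.6817297 × 10^13.
Tier 4: 17655²·(1 − 2720/17655)·539900000/2720 = 5.233803 × 10^13.
Tier 2: 12122²·(1 − 775/12122)·195200000/775 = 3.4644432 × 10^13.
Sum = 1.9116086 × 10^14.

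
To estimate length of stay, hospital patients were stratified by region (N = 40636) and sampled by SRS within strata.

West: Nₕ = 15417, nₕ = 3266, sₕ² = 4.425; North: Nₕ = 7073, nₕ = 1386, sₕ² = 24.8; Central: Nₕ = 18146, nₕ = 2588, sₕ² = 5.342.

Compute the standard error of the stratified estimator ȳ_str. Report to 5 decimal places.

Var(ȳ_str) = Σₕ Wₕ²(1 − fₕ)sₕ²/nₕ with Wₕ = Nₕ/N, N = 40636.
West: Wₕ = 0.37939266; term = 0.37939266²·(1 − 0.21184407)·4.425/3266 = 1.5370468 × 10^-4.
North: Wₕ = 0.17405749; term = 0.17405749²·(1 − 0.19595645)·24.8/1386 = 4.3586644 × 10^-4.
Central: Wₕ = 0.44654986; term = 0.44654986²·(1 − 0.14262096)·5.342/2588 = 3.5290059 × 10^-4.
Sum = 9.4247171 × 10^-4.
SE = √(9.4247171 × 10^-4) = 0.03070.

0.03070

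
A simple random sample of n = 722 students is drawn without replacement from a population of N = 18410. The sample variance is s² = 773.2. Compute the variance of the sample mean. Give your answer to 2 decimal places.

1.03

Under SRS without replacement, Var(ȳ) = (1 − f)·s²/n with f = n/N = 722/18410 = 0.03921782.
Var(ȳ) = (1 − 0.03921782)·773.2/722 = 0.96078218·1.0709141 = 1.0289152.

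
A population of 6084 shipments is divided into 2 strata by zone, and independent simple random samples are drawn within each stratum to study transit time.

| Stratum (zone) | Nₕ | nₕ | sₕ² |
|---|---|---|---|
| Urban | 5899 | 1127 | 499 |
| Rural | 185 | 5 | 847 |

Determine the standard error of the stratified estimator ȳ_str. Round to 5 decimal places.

0.69937

Var(ȳ_str) = Σₕ Wₕ²(1 − fₕ)sₕ²/nₕ with Wₕ = Nₕ/N, N = 6084.
Urban: Wₕ = 0.96959237; term = 0.96959237²·(1 − 0.19104933)·499/1127 = 0.33672631.
Rural: Wₕ = 0.03040763; term = 0.03040763²·(1 − 0.02702703)·847/5 = 0.15239799.
Sum = 0.4891243.
SE = √(0.4891243) = 0.69937.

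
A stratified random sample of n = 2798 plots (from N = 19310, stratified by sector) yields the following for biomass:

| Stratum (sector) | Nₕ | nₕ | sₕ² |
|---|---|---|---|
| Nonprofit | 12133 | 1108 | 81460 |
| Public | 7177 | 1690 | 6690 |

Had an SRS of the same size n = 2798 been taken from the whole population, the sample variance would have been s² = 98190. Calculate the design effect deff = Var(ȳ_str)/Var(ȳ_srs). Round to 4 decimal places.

0.8929

Var(ȳ_str) = Σ Wₕ²(1−fₕ)sₕ²/nₕ with Wₕ = Nₕ/19310:
  Nonprofit: (12133/19310)²·(1−1108/12133)·81460/1108 = 26.374661
  Public: (7177/19310)²·(1−1690/7177)·6690/1690 = 0.41807363
  → Var(ȳ_str) = 26.792735.
Var(ȳ_srs) = (1 − 2798/19310)·98190/2798 = 30.007993.
deff = 26.792735 / 30.007993 = 0.8929.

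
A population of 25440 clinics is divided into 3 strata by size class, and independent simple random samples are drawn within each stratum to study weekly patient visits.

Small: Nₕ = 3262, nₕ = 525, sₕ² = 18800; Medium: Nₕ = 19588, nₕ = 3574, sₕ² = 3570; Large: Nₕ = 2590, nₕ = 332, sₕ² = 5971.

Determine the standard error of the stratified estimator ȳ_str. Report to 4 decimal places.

1.0680

Var(ȳ_str) = Σₕ Wₕ²(1 − fₕ)sₕ²/nₕ with Wₕ = Nₕ/N, N = 25440.
Small: Wₕ = 0.12822327; term = 0.12822327²·(1 − 0.16094421)·18800/525 = 0.49399561.
Medium: Wₕ = 0.76996855; term = 0.76996855²·(1 − 0.18245865)·3570/3574 = 0.48413822.
Large: Wₕ = 0.10180818; term = 0.10180818²·(1 − 0.12818533)·5971/332 = 0.16251688.
Sum = 1.1406507.
SE = √(1.1406507) = 1.0680.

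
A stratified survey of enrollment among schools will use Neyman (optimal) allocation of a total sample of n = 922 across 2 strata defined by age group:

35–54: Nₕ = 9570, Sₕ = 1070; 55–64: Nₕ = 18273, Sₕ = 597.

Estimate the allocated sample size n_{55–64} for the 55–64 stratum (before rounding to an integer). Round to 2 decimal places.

Neyman allocation: nₕ = n·NₕSₕ / Σⱼ NⱼSⱼ.
Σ NⱼSⱼ = 9570·1070 + 18273·597 = 2.1148881 × 10^7.
n_{55–64} = 922·18273·597 / (2.1148881 × 10^7) = 475.58.

475.58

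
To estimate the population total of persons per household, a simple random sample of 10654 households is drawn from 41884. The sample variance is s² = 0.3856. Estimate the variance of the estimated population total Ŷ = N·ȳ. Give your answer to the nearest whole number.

47342

Var(Ŷ) = N²·Var(ȳ) = N²·(1 − n/N)·s²/n.
f = 10654/41884 = 0.25436921; Var(ȳ) = 0.74563079·0.3856/10654 = 2.69866 × 10^-5.
Var(Ŷ) = 41884² · (2.69866 × 10^-5) = 47341.768.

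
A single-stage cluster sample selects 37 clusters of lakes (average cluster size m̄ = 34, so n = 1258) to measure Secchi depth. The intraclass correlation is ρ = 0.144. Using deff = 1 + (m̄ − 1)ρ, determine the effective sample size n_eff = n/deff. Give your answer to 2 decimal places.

deff = 1 + (34 − 1)·0.144 = 1 + 4.752 = 5.752.
n_eff = 1258 / 5.752 = 218.71.

218.71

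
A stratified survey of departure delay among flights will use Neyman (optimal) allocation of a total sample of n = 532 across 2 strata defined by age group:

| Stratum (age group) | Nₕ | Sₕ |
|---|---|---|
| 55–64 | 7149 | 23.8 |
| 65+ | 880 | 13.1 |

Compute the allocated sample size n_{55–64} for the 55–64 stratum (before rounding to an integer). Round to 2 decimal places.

498.24

Neyman allocation: nₕ = n·NₕSₕ / Σⱼ NⱼSⱼ.
Σ NⱼSⱼ = 7149·23.8 + 880·13.1 = 181674.2.
n_{55–64} = 532·7149·23.8 / 181674.2 = 498.24.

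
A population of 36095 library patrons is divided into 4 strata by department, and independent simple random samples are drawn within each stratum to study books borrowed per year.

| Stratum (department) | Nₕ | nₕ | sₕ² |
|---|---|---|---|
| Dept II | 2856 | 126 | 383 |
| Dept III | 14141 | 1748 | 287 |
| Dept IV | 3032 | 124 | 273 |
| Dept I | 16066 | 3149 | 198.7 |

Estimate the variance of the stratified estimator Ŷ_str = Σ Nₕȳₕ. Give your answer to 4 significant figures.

Var(Ŷ_str) = Σₕ Nₕ²(1 − fₕ)sₕ²/nₕ.
Dept II: 2856²·(1 − 126/2856)·383/126 = 2.370004 × 10^7.
Dept III: 14141²·(1 − 1748/14141)·287/1748 = 2.8773788 × 10^7.
Dept IV: 3032²·(1 − 124/3032)·273/124 = 1.9411744 × 10^7.
Dept I: 16066²·(1 − 3149/16066)·198.7/3149 = 1.3094672 × 10^7.
Sum = 8.4980244 × 10^7.

8.498 × 10^7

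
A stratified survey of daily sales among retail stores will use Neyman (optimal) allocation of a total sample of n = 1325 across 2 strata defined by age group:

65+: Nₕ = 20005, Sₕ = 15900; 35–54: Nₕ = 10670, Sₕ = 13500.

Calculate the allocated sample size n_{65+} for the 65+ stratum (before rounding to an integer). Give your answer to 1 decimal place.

912.0

Neyman allocation: nₕ = n·NₕSₕ / Σⱼ NⱼSⱼ.
Σ NⱼSⱼ = 20005·15900 + 10670·13500 = 4.621245 × 10^8.
n_{65+} = 1325·20005·15900 / (4.621245 × 10^8) = 912.0.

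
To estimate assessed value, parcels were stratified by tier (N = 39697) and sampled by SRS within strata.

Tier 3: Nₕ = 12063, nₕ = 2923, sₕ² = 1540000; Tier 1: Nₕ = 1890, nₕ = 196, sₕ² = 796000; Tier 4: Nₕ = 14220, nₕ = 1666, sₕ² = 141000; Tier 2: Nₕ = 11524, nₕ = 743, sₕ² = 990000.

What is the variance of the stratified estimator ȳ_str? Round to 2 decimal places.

Var(ȳ_str) = Σₕ Wₕ²(1 − fₕ)sₕ²/nₕ with Wₕ = Nₕ/N, N = 39697.
Tier 3: Wₕ = 0.30387687; term = 0.30387687²·(1 − 0.24231120)·1540000/2923 = 36.861929.
Tier 1: Wₕ = 0.04761065; term = 0.04761065²·(1 − 0.10370370)·796000/196 = 8.2511946.
Tier 4: Wₕ = 0.35821347; term = 0.35821347²·(1 − 0.11715893)·141000/1666 = 9.5876123.
Tier 2: Wₕ = 0.29029902; term = 0.29029902²·(1 − 0.06447414)·990000/743 = 105.04933.
Sum = 159.75007.

159.75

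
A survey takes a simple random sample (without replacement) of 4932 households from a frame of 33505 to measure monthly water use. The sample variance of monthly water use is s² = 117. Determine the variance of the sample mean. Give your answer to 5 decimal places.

0.02023

Under SRS without replacement, Var(ȳ) = (1 − f)·s²/n with f = n/N = 4932/33505 = 0.14720191.
Var(ȳ) = (1 − 0.14720191)·117/4932 = 0.85279809·0.023722628 = 0.020230612.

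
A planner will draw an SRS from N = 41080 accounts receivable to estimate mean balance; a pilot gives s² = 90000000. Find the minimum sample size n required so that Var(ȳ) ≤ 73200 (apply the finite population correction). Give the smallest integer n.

1194

Without fpc, n₀ = s²/D = 90000000/73200 = 1229.5082.
With fpc, (1 − n/N)·s²/n ≤ D requires n ≥ n₀/(1 + n₀/N) = 1229.5082/(1 + 1229.5082/41080) = 1193.7789.
Rounding up, n = 1194.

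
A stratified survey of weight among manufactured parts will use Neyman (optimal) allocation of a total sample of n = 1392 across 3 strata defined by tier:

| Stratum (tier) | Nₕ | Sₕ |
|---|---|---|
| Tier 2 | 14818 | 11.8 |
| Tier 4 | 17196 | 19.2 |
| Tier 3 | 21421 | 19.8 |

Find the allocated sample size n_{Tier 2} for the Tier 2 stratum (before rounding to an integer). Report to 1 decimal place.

262.0

Neyman allocation: nₕ = n·NₕSₕ / Σⱼ NⱼSⱼ.
Σ NⱼSⱼ = 14818·11.8 + 17196·19.2 + 21421·19.8 = 929151.4.
n_{Tier 2} = 1392·14818·11.8 / 929151.4 = 262.0.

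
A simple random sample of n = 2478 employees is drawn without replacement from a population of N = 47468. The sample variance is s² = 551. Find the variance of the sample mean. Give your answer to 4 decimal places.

0.2107

Under SRS without replacement, Var(ȳ) = (1 − f)·s²/n with f = n/N = 2478/47468 = 0.05220359.
Var(ȳ) = (1 − 0.05220359)·551/2478 = 0.94779641·0.22235674 = 0.21074892.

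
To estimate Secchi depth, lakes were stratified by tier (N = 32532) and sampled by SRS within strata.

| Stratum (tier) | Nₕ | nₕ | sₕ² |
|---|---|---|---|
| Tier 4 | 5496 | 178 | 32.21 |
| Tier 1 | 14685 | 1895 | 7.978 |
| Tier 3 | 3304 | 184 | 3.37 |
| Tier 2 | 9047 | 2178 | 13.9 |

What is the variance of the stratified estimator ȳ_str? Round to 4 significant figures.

Var(ȳ_str) = Σₕ Wₕ²(1 − fₕ)sₕ²/nₕ with Wₕ = Nₕ/N, N = 32532.
Tier 4: Wₕ = 0.16894135; term = 0.16894135²·(1 − 0.03238719)·32.21/178 = 0.0049974016.
Tier 1: Wₕ = 0.45140170; term = 0.45140170²·(1 − 0.12904324)·7.978/1895 = 7.4714997 × 10^-4.
Tier 3: Wₕ = 0.10156154; term = 0.10156154²·(1 − 0.05569007)·3.37/184 = 1.7839603 × 10^-4.
Tier 2: Wₕ = 0.27809541; term = 0.27809541²·(1 − 0.24074279)·13.9/2178 = 3.7474298 × 10^-4.
Sum = 0.0062976906.

0.006298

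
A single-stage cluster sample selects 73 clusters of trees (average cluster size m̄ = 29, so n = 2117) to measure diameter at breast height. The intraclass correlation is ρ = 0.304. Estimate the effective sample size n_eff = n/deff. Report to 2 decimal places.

deff = 1 + (29 − 1)·0.304 = 1 + 8.512 = 9.512.
n_eff = 2117 / 9.512 = 222.56.

222.56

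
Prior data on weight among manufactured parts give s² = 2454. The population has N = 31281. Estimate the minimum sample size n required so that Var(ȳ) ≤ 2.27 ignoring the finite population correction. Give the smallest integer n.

Without fpc, n₀ = s²/D = 2454/2.27 = 1081.0573.
Rounding up, n = 1082.

1082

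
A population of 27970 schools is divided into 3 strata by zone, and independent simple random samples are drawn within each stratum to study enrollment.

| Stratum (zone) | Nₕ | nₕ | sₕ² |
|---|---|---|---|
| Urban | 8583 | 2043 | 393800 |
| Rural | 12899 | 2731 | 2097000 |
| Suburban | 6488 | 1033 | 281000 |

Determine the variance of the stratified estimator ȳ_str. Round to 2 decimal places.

Var(ȳ_str) = Σₕ Wₕ²(1 − fₕ)sₕ²/nₕ with Wₕ = Nₕ/N, N = 27970.
Urban: Wₕ = 0.30686450; term = 0.30686450²·(1 − 0.23802866)·393800/2043 = 13.830544.
Rural: Wₕ = 0.46117269; term = 0.46117269²·(1 − 0.21172184)·2097000/2731 = 128.73107.
Suburban: Wₕ = 0.23196282; term = 0.23196282²·(1 − 0.15921702)·281000/1033 = 12.306276.
Sum = 154.86789.

154.87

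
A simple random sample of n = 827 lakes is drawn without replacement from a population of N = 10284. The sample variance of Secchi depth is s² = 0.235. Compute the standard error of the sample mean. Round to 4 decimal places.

0.0162

Under SRS without replacement, Var(ȳ) = (1 − f)·s²/n with f = n/N = 827/10284 = 0.08041618.
Var(ȳ) = (1 − 0.08041618)·0.235/827 = 0.91958382·2.8415961 × 10^-4 = 2.6130858 × 10^-4.
SE(ȳ) = √(2.6130858 × 10^-4) = 0.0162.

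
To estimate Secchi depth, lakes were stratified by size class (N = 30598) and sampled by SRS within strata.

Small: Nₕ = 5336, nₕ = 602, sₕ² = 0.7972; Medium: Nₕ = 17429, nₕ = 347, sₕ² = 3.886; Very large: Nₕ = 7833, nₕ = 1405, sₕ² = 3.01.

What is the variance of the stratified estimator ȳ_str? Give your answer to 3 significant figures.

0.00371

Var(ȳ_str) = Σₕ Wₕ²(1 − fₕ)sₕ²/nₕ with Wₕ = Nₕ/N, N = 30598.
Small: Wₕ = 0.17439048; term = 0.17439048²·(1 − 0.11281859)·0.7972/602 = 3.5729653 × 10^-5.
Medium: Wₕ = 0.56961239; term = 0.56961239²·(1 − 0.01990935)·3.886/347 = 0.0035612169.
Very large: Wₕ = 0.25599712; term = 0.25599712²·(1 − 0.17936933)·3.01/1405 = 1.1521475 × 10^-4.
Sum = 0.0037121613.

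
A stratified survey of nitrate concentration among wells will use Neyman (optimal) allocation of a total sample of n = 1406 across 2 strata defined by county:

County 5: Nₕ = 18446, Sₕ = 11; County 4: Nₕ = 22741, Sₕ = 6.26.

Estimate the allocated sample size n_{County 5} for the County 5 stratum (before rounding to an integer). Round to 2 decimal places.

Neyman allocation: nₕ = n·NₕSₕ / Σⱼ NⱼSⱼ.
Σ NⱼSⱼ = 18446·11 + 22741·6.26 = 345264.66.
n_{County 5} = 1406·18446·11 / 345264.66 = 826.28.

826.28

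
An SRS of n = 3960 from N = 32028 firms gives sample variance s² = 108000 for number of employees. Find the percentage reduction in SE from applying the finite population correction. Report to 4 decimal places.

6.3860

f = n/N = 3960/32028 = 0.12364181.
SE_no-fpc = √(s²/n) = 5.2223297; SE_fpc = √((1−f)s²/n) = 4.8888319.
Ratio = √(1−f) = 0.93614005. Reduction = 100·(1 − 0.93614005) = 6.3860%.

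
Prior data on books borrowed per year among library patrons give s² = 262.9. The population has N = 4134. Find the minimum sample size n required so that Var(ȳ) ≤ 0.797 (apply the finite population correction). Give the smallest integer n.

Without fpc, n₀ = s²/D = 262.9/0.797 = 329.8620.
With fpc, (1 − n/N)·s²/n ≤ D requires n ≥ n₀/(1 + n₀/N) = 329.8620/(1 + 329.8620/4134) = 305.4865.
Rounding up, n = 306.

306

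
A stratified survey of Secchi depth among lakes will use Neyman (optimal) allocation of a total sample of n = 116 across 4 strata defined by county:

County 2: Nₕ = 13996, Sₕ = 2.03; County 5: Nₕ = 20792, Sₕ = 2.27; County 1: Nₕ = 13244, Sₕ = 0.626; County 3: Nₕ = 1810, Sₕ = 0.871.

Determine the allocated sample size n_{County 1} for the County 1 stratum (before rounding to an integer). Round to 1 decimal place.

11.3

Neyman allocation: nₕ = n·NₕSₕ / Σⱼ NⱼSⱼ.
Σ NⱼSⱼ = 13996·2.03 + 20792·2.27 + 13244·0.626 + 1810·0.871 = 85476.974.
n_{County 1} = 116·13244·0.626 / 85476.974 = 11.3.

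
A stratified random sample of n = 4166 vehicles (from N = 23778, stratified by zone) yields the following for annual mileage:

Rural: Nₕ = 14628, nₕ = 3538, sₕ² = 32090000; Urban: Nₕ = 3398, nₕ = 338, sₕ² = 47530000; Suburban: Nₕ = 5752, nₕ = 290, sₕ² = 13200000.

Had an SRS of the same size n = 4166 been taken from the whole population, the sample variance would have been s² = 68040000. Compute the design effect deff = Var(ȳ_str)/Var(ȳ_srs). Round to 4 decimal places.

0.5729

Var(ȳ_str) = Σ Wₕ²(1−fₕ)sₕ²/nₕ with Wₕ = Nₕ/23778:
  Rural: (14628/23778)²·(1−3538/14628)·32090000/3538 = 2602.4221
  Urban: (3398/23778)²·(1−338/3398)·47530000/338 = 2586.0997
  Suburban: (5752/23778)²·(1−290/5752)·13200000/290 = 2529.2739
  → Var(ȳ_str) = 7717.7957.
Var(ȳ_srs) = (1 − 4166/23778)·68040000/4166 = 13470.745.
deff = 7717.7957 / 13470.745 = 0.5729.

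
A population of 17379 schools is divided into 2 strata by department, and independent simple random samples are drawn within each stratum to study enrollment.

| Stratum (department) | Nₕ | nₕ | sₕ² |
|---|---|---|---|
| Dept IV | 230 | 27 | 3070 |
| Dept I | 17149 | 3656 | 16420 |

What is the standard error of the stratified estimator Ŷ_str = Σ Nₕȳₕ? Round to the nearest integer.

Var(Ŷ_str) = Σₕ Nₕ²(1 − fₕ)sₕ²/nₕ.
Dept IV: 230²·(1 − 27/230)·3070/27 = 5.3088259 × 10^6.
Dept I: 17149²·(1 − 3656/17149)·16420/3656 = 1.0392362 × 10^9.
Sum = 1.044545 × 10^9.
SE = √(1.044545 × 10^9) = 32319.

32319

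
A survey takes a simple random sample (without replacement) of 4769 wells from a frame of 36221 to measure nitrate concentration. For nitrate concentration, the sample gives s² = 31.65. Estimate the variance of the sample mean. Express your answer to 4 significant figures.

Under SRS without replacement, Var(ȳ) = (1 − f)·s²/n with f = n/N = 4769/36221 = 0.13166395.
Var(ȳ) = (1 − 0.13166395)·31.65/4769 = 0.86833605·0.0066366114 = 0.005762809.

0.005763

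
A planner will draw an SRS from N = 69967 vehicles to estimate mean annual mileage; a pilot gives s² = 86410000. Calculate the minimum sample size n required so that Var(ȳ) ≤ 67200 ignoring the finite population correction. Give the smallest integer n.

Without fpc, n₀ = s²/D = 86410000/67200 = 1285.8631.
Rounding up, n = 1286.

1286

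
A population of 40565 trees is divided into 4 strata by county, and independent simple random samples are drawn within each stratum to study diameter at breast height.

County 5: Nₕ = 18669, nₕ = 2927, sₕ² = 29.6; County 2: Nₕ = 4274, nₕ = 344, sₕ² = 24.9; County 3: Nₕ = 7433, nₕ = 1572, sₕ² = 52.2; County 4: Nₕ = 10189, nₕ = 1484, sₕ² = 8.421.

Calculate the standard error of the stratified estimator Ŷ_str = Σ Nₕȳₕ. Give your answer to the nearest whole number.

Var(Ŷ_str) = Σₕ Nₕ²(1 − fₕ)sₕ²/nₕ.
County 5: 18669²·(1 − 2927/18669)·29.6/2927 = 2.9720079 × 10^6.
County 2: 4274²·(1 − 344/4274)·24.9/344 = 1.2158163 × 10^6.
County 3: 7433²·(1 − 1572/7433)·52.2/1572 = 1.4466178 × 10^6.
County 4: 10189²·(1 − 1484/10189)·8.421/1484 = 503303.68.
Sum = 6.1377457 × 10^6.
SE = √(6.1377457 × 10^6) = 2477.

2477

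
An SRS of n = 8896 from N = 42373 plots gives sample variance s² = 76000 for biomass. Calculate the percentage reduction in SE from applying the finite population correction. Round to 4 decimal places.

f = n/N = 8896/42373 = 0.20994501.
SE_no-fpc = √(s²/n) = 2.9228694; SE_fpc = √((1−f)s²/n) = 2.5979936.
Ratio = √(1−f) = 0.88885037. Reduction = 100·(1 − 0.88885037) = 11.1150%.

11.1150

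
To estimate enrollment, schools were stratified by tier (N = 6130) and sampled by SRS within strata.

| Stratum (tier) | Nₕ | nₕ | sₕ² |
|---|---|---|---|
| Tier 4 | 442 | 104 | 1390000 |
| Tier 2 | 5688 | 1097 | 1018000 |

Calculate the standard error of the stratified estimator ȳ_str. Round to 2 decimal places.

26.42

Var(ȳ_str) = Σₕ Wₕ²(1 − fₕ)sₕ²/nₕ with Wₕ = Nₕ/N, N = 6130.
Tier 4: Wₕ = 0.07210440; term = 0.07210440²·(1 − 0.23529412)·1390000/104 = 53.1373.
Tier 2: Wₕ = 0.92789560; term = 0.92789560²·(1 − 0.19286217)·1018000/1097 = 644.89214.
Sum = 698.02944.
SE = √(698.02944) = 26.42.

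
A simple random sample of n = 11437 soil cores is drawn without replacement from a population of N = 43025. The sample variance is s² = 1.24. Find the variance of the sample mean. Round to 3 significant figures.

Under SRS without replacement, Var(ȳ) = (1 − f)·s²/n with f = n/N = 11437/43025 = 0.26582220.
Var(ȳ) = (1 − 0.26582220)·1.24/11437 = 0.73417780·1.0842004 × 10^-4 = 7.9599587 × 10^-5.

7.96 × 10^-5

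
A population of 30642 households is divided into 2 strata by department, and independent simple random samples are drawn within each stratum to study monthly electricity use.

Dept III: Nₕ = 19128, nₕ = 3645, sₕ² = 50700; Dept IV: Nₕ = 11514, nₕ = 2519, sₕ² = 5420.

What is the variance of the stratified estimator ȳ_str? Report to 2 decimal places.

Var(ȳ_str) = Σₕ Wₕ²(1 − fₕ)sₕ²/nₕ with Wₕ = Nₕ/N, N = 30642.
Dept III: Wₕ = 0.62424124; term = 0.62424124²·(1 − 0.19055834)·50700/3645 = 4.3873359.
Dept IV: Wₕ = 0.37575876; term = 0.37575876²·(1 − 0.21877714)·5420/2519 = 0.23733637.
Sum = 4.6246723.

4.62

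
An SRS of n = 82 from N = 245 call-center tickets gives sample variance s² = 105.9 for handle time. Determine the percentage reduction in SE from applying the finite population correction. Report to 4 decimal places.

18.4337

f = n/N = 82/245 = 0.33469388.
SE_no-fpc = √(s²/n) = 1.1364257; SE_fpc = √((1−f)s²/n) = 0.92694041.
Ratio = √(1−f) = 0.81566300. Reduction = 100·(1 − 0.81566300) = 18.4337%.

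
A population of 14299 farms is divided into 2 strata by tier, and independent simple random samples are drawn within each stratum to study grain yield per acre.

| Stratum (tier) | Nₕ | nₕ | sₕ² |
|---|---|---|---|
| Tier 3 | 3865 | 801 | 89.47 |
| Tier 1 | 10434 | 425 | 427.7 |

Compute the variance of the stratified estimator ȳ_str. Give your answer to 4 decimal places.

0.5205

Var(ȳ_str) = Σₕ Wₕ²(1 − fₕ)sₕ²/nₕ with Wₕ = Nₕ/N, N = 14299.
Tier 3: Wₕ = 0.27029862; term = 0.27029862²·(1 − 0.20724450)·89.47/801 = 0.0064695168.
Tier 1: Wₕ = 0.72970138; term = 0.72970138²·(1 − 0.04073222)·427.7/425 = 0.51402058.
Sum = 0.5204901.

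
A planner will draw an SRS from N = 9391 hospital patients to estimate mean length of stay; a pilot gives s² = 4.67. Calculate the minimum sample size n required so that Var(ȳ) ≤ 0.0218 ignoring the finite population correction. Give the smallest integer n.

Without fpc, n₀ = s²/D = 4.67/0.0218 = 214.2202.
Rounding up, n = 215.

215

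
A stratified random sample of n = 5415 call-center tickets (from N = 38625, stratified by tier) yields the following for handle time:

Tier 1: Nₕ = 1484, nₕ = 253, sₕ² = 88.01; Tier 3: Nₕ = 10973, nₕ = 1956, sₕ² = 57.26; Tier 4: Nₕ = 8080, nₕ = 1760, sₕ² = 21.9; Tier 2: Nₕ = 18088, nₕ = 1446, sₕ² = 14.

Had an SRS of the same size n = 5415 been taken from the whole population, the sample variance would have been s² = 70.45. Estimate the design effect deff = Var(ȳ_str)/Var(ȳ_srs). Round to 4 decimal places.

Var(ȳ_str) = Σ Wₕ²(1−fₕ)sₕ²/nₕ with Wₕ = Nₕ/38625:
  Tier 1: (1484/38625)²·(1−253/1484)·88.01/253 = 4.259577 × 10^-4
  Tier 3: (10973/38625)²·(1−1956/10973)·57.26/1956 = 0.0019414802
  Tier 4: (8080/38625)²·(1−1760/8080)·21.9/1760 = 4.2591497 × 10^-4
  Tier 2: (18088/38625)²·(1−1446/18088)·14/1446 = 0.0019535243
  → Var(ȳ_str) = 0.0047468772.
Var(ȳ_srs) = (1 − 5415/38625)·70.45/5415 = 0.011186209.
deff = 0.0047468772 / 0.011186209 = 0.4244.

0.4244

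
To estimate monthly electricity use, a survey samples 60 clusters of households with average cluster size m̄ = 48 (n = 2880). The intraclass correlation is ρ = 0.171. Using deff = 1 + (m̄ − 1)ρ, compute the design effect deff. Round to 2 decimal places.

deff = 1 + (48 − 1)·0.171 = 1 + 8.037 = 9.037.

9.04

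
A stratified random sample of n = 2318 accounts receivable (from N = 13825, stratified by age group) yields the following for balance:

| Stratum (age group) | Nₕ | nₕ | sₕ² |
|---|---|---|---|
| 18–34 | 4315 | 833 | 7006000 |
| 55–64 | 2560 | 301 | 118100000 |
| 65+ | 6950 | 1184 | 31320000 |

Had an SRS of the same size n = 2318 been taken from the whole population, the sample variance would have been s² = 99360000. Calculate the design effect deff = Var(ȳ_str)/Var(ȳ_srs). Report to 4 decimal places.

Var(ȳ_str) = Σ Wₕ²(1−fₕ)sₕ²/nₕ with Wₕ = Nₕ/13825:
  18–34: (4315/13825)²·(1−833/4315)·7006000/833 = 661.15672
  55–64: (2560/13825)²·(1−301/2560)·118100000/301 = 11871.602
  65+: (6950/13825)²·(1−1184/6950)·31320000/1184 = 5546.2471
  → Var(ȳ_str) = 18079.006.
Var(ȳ_srs) = (1 − 2318/13825)·99360000/2318 = 35677.558.
deff = 18079.006 / 35677.558 = 0.5067.

0.5067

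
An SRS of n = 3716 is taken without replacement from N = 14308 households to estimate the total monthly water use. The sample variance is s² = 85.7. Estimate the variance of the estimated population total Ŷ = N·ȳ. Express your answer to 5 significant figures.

Var(Ŷ) = N²·Var(ȳ) = N²·(1 − n/N)·s²/n.
f = 3716/14308 = 0.25971484; Var(ȳ) = 0.74028516·85.7/3716 = 0.017072777.
Var(Ŷ) = 14308² · 0.017072777 = 3.4951195 × 10^6.

3.4951 × 10^6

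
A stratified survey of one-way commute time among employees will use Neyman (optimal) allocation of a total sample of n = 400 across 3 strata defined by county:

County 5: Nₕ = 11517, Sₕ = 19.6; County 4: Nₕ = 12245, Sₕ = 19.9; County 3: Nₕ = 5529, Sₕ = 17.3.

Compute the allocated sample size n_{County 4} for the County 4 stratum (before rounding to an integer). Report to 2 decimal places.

172.50

Neyman allocation: nₕ = n·NₕSₕ / Σⱼ NⱼSⱼ.
Σ NⱼSⱼ = 11517·19.6 + 12245·19.9 + 5529·17.3 = 565060.4.
n_{County 4} = 400·12245·19.9 / 565060.4 = 172.50.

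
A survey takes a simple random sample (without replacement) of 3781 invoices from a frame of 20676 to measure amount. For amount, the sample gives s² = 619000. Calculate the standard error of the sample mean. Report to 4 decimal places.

Under SRS without replacement, Var(ȳ) = (1 − f)·s²/n with f = n/N = 3781/20676 = 0.18286903.
Var(ȳ) = (1 − 0.18286903)·619000/3781 = 0.81713097·163.7133 = 133.77521.
SE(ȳ) = √(133.77521) = 11.5661.

11.5661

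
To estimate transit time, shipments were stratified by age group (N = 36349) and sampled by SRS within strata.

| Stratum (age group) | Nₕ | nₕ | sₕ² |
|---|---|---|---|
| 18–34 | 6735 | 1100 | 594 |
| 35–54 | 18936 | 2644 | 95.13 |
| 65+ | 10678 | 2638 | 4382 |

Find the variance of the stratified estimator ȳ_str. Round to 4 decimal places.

0.1318

Var(ȳ_str) = Σₕ Wₕ²(1 − fₕ)sₕ²/nₕ with Wₕ = Nₕ/N, N = 36349.
18–34: Wₕ = 0.18528708; term = 0.18528708²·(1 − 0.16332591)·594/1100 = 0.01551102.
35–54: Wₕ = 0.52094968; term = 0.52094968²·(1 − 0.13962822)·95.13/2644 = 0.0084010536.
65+: Wₕ = 0.29376324; term = 0.29376324²·(1 − 0.24705001)·4382/2638 = 0.10793408.
Sum = 0.13184615.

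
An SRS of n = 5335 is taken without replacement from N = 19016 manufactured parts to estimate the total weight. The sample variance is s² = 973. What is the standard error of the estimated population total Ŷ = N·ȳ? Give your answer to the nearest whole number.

Var(Ŷ) = N²·Var(ȳ) = N²·(1 − n/N)·s²/n.
f = 5335/19016 = 0.28055322; Var(ȳ) = 0.71944678·973/5335 = 0.13121307.
Var(Ŷ) = 19016² · 0.13121307 = 4.7447729 × 10^7.
SE(Ŷ) = √(4.7447729 × 10^7) = 6888.

6888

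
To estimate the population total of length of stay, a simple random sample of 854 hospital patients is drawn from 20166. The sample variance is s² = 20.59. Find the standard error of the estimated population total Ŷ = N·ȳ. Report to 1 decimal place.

Var(Ŷ) = N²·Var(ȳ) = N²·(1 − n/N)·s²/n.
f = 854/20166 = 0.04234851; Var(ȳ) = 0.95765149·20.59/854 = 0.023089045.
Var(Ŷ) = 20166² · 0.023089045 = 9.3895655 × 10^6.
SE(Ŷ) = √(9.3895655 × 10^6) = 3064.2.

3064.2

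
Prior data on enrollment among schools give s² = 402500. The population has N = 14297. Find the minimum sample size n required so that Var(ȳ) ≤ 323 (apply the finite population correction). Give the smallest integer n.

Without fpc, n₀ = s²/D = 402500/323 = 1246.1300.
With fpc, (1 − n/N)·s²/n ≤ D requires n ≥ n₀/(1 + n₀/N) = 1246.1300/(1 + 1246.1300/14297) = 1146.2248.
Rounding up, n = 1147.

1147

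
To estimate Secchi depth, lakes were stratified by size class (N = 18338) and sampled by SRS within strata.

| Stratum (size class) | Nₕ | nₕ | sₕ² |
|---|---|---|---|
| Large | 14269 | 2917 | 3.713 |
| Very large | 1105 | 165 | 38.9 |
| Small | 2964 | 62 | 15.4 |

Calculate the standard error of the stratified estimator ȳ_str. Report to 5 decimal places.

0.08772

Var(ȳ_str) = Σₕ Wₕ²(1 − fₕ)sₕ²/nₕ with Wₕ = Nₕ/N, N = 18338.
Large: Wₕ = 0.77811103; term = 0.77811103²·(1 − 0.20442918)·3.713/2917 = 6.1312709 × 10^-4.
Very large: Wₕ = 0.06025739; term = 0.06025739²·(1 − 0.14932127)·38.9/165 = 7.2820197 × 10^-4.
Small: Wₕ = 0.16163158; term = 0.16163158²·(1 − 0.02091768)·15.4/62 = 0.0063533196.
Sum = 0.0076946487.
SE = √(0.0076946487) = 0.08772.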